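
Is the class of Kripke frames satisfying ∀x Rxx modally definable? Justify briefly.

Definable; □p → p defines it

This is a Sahlqvist condition; the T axiom □p → p defines it.
Suppose □p→p is valid. At any x set V(p)={w : Rxw}. Then □p holds at x, so p holds at x, i.e. Rxx.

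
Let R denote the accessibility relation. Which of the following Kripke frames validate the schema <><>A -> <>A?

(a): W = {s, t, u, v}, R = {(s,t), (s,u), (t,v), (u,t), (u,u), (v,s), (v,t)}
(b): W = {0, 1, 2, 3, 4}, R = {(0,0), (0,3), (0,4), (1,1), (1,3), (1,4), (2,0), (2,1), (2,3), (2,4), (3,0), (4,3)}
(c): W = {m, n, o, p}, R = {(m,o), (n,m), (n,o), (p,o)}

Frame correspondent (Sahlqvist): forall x forall y forall z (Rxy & Ryz -> Rxz) — i.e. transitivity.
(a): fails — Rtv and Rvt but not Rtt.
(b): fails — R43 and R30 but not R40.
(c): condition met.
Valid on: (c).

(c)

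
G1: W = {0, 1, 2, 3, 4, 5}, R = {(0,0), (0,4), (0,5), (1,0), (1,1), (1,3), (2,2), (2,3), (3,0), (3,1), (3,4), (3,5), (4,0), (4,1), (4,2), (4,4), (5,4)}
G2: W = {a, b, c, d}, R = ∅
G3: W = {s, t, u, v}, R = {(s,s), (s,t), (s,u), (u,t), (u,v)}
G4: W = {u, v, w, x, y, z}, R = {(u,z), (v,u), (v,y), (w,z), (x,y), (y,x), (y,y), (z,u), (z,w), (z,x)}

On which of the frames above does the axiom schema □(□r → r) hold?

This is the axiom for shift-reflexivity; its first-order frame correspondent is ∀x ∀y (Rxy → Ryy).
G1: fails — R23 but not R33.
G2: condition met.
G3: fails — Ruv but not Rvv.
G4: fails — Ruz but not Rzz.

G2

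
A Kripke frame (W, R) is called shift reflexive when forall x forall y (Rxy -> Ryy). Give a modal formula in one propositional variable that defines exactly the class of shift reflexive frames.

The condition is shift-reflexivity. The T□ schema □(□p → p) defines it.

□(□p → p)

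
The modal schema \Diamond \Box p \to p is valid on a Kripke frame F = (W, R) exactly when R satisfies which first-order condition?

This is frame-equivalent to p → □◇p (substitute ¬p for p and contrapose).
Suppose p→□◇p is valid. Take Rxy and set V(p)={x}. Then p at x, so □◇p at x, so ◇p at y, so some z with Ryz has p; z=x, i.e. Ryx.

Symmetry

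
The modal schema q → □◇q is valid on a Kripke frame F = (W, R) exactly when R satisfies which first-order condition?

Suppose q→□◇q is valid. Take Rxy and set V(q)={x}. Then q at x, so □◇q at x, so ◇q at y, so some z with Ryz has q; z=x, i.e. Ryx.
The converse is a direct semantic check.
Frame condition: ∀x ∀y (Rxy → Ryx).

symmetry: ∀x ∀y (Rxy → Ryx)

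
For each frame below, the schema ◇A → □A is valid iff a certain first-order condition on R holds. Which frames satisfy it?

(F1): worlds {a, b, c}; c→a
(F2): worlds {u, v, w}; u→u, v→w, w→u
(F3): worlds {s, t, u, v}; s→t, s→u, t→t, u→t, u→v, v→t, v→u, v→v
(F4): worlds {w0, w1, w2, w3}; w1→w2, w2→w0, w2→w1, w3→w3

The schema corresponds to partial functionality: ∀x ∀y ∀z (Rxy ∧ Rxz → y = z).
(F1): condition met.
(F2): condition met.
(F3): fails — s sees both t and u.
(F4): fails — w2 sees both w0 and w1.
Valid on: (F1), (F2).

(F1), (F2)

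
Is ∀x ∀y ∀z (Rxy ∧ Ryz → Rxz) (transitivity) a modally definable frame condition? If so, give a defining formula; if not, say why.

Yes — defined by □q → □□q

Yes: it is transitivity, defined by the 4 schema □q → □□q.
Suppose □q→□□q is valid. Take Rxy, Ryz and set V(q)={w : Rxw}. Then □q at x, so □□q at x, so □q at y, so q at z, i.e. Rxz.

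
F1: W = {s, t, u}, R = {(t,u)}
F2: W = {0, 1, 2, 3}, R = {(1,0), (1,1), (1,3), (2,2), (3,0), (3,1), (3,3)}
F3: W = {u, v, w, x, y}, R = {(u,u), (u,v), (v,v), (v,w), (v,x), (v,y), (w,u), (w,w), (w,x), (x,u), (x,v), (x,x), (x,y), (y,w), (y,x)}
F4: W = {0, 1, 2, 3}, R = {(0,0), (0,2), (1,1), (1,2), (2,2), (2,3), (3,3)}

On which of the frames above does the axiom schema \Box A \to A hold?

F4

This is the axiom for reflexivity; its first-order frame correspondent is \forall x Rxx.
F1: fails — world s does not see itself.
F2: fails — world 0 does not see itself.
F3: fails — world y does not see itself.
F4: satisfies the condition.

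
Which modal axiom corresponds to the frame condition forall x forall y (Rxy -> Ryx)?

The condition is symmetry. The B schema p → □◇p defines it.
Suppose p→□◇p is valid. Take Rxy and set V(p)={x}. Then p at x, so □◇p at x, so ◇p at y, so some z with Ryz has p; z=x, i.e. Ryx.

p → □◇p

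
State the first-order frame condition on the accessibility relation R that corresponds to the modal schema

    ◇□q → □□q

This is a Sahlqvist (Geach-type) schema ◇^1□^1q → □^2◇^0q.
Minimal-valuation argument: fix x; take any y with xR^1y and any z with xR^2z. Set V(q) to the set of worlds R-reachable from y in exactly 1 step. Then □^1q holds at y, so the antecedent holds at x; validity forces ◇^0q at z, giving a w with zR^0w and yR^1w.
First-order correspondent: ∀x ∀y ∀z ((xRy ∧ xR²z) → ∃w (yRw ∧ z = w)).

∀x ∀y ∀z ((xRy ∧ xR²z) → ∃w (yRw ∧ z = w))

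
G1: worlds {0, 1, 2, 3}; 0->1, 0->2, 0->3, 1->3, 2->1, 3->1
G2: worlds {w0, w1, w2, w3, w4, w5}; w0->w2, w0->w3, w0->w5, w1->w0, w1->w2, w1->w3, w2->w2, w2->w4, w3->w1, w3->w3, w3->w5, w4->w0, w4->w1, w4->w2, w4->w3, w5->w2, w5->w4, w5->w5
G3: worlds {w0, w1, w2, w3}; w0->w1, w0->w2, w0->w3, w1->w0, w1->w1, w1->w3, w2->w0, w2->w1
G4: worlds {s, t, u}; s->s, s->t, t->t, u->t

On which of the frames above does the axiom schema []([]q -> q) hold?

G4

The schema corresponds to shift-reflexivity: forall x forall y (Rxy -> Ryy).
G1: fails — R02 but not R22.
G2: fails — Rw1w0 but not Rw0w0.
G3: fails — Rw1w0 but not Rw0w0.
G4: holds.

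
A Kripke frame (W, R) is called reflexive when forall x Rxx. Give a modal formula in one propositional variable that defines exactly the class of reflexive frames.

A defining formula is □s → s (the T axiom).
Suppose □s→s is valid. At any x set V(s)={w : Rxw}. Then □s holds at x, so s holds at x, i.e. Rxx.

□s → s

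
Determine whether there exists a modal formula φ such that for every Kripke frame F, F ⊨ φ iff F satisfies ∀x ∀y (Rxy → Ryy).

Definable; □(□q → q) defines it

This is a Sahlqvist condition; the T□ axiom □(□q → q) defines it.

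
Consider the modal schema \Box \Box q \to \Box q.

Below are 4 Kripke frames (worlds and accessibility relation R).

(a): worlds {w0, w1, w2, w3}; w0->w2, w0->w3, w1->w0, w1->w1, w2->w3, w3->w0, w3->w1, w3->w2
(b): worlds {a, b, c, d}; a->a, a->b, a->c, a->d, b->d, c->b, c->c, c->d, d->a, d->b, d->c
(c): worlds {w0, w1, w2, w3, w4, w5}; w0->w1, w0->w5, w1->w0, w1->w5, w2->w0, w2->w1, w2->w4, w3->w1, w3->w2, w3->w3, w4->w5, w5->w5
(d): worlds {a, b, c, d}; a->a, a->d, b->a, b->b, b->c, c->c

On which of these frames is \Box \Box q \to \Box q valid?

(d)

The schema corresponds to density: \forall x \forall y (Rxy \to \exists z (Rxz \wedge Rzy)).
(a): fails — Rw2w3 but no z with Rw2z and Rzw3.
(b): fails — Rbd but no z with Rbz and Rzd.
(c): fails — Rw1w0 but no z with Rw1z and Rzw0.
(d): condition met.
Valid on: (d).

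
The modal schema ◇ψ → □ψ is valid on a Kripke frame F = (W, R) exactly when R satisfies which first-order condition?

Suppose ◇ψ→□ψ is valid. Take Rxy, Rxz and set V(ψ)={y}. Then ◇ψ at x, so □ψ at x, so ψ at z, i.e. z=y.

partial functionality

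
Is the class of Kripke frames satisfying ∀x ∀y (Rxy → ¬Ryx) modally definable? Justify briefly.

If a class were modally definable it would be closed under surjective bounded morphisms (Goldblatt–Thomason).
The 5-cycle (worlds w0,w1,w2,w3,w4 with w0→w1→w2→w3→w4→w0) is asymmetric. Mapping every world to a single reflexive point • is a surjective bounded morphism, and the reflexive point is not asymmetric (R•• but asymmetry requires ¬R••).
So the class is not modally definable.

No — not modally definable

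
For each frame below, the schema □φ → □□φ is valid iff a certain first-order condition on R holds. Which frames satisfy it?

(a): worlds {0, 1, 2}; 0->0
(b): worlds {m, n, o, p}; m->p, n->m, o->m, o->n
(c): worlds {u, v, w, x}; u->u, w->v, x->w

This is the axiom for transitivity; its first-order frame correspondent is ∀x ∀y ∀z (Rxy ∧ Ryz → Rxz).
(a): ✓.
(b): fails — Rnm and Rmp but not Rnp.
(c): fails — Rxw and Rwv but not Rxv.
Valid on: (a).

(a)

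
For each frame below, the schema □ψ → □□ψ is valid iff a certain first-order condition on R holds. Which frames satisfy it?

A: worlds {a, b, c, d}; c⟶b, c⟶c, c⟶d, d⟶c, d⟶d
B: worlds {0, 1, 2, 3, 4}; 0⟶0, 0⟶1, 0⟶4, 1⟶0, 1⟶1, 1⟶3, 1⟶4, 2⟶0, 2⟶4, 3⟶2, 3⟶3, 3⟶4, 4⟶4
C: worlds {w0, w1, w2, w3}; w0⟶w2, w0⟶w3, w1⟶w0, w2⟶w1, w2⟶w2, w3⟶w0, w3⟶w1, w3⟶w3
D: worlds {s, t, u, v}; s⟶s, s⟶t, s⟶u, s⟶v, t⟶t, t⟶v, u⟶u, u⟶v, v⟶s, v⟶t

Frame correspondent (Sahlqvist): ∀x ∀y ∀z (Rxy ∧ Ryz → Rxz) — i.e. transitivity.
A: fails — Rdc and Rcb but not Rdb.
B: fails — R32 and R20 but not R30.
C: fails — Rw1w0 and Rw0w2 but not Rw1w2.
D: fails — Ruv and Rvt but not Rut.

none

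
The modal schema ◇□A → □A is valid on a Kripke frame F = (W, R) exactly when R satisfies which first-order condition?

The Euclidean property

This schema is equivalent to the 5 axiom ◇A → □◇A.
It corresponds to the Euclidean property: ∀x ∀y ∀z (Rxy ∧ Rxz → Ryz).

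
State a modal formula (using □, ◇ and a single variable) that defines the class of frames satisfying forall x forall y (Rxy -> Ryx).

q → □◇q

This is symmetry; the standard corresponding axiom is B: q → □◇q.
Suppose q→□◇q is valid. Take Rxy and set V(q)={x}. Then q at x, so □◇q at x, so ◇q at y, so some z with Ryz has q; z=x, i.e. Ryx.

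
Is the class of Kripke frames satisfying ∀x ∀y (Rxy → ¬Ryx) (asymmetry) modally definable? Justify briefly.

Not definable by any modal formula

If a class were modally definable it would be closed under surjective bounded morphisms (Goldblatt–Thomason).
The 5-cycle (worlds 0,1,2,3,4 with 0→1→2→3→4→0) is asymmetric. Mapping every world to a single reflexive point • is a surjective bounded morphism, and the reflexive point is not asymmetric (R•• but asymmetry requires ¬R••).
So no modal formula (or set of formulas) defines exactly the asymmetric frames.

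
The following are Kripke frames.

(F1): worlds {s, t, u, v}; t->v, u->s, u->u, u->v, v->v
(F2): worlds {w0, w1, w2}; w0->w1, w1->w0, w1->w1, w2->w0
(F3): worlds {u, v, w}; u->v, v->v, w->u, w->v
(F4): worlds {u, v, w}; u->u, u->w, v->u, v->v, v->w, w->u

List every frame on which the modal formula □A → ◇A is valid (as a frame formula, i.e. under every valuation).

The schema corresponds to seriality: ∀x ∃y Rxy.
(F1): fails — world s has no successor.
(F2): satisfies the condition.
(F3): satisfies the condition.
(F4): satisfies the condition.
Valid on: (F2), (F3), (F4).

(F2), (F3), (F4)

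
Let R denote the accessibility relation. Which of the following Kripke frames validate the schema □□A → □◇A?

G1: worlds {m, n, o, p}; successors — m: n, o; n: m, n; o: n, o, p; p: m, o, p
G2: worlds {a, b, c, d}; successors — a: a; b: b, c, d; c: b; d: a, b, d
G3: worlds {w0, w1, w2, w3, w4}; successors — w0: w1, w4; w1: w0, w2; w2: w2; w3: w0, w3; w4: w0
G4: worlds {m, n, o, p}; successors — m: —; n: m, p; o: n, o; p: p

G1, G2, G3

Frame correspondent (Sahlqvist): ∀x ∀z (xRz → ∃w (xR²w ∧ zRw)) — i.e. a generalized confluence (Geach) condition.
G1: condition met.
G2: condition met.
G3: condition met.
G4: fails — nRm but no w with nR²w and mRw.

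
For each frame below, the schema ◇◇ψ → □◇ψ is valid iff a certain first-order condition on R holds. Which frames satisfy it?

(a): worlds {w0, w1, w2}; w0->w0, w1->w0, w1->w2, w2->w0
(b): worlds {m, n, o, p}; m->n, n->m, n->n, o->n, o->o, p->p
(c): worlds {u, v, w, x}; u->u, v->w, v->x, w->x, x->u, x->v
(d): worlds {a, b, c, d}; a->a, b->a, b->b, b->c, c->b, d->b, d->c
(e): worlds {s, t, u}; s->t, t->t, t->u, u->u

The schema corresponds to a generalized confluence (Geach) condition: ∀x ∀y ∀z ((xR²y ∧ xRz) → ∃w (y = w ∧ zRw)).
(a): satisfies the condition.
(b): fails — nR²m, nRm but no w with m=w and mRw.
(c): fails — vR²u, vRw but no t with u=t and wRt.
(d): fails — bR²a, bRc but no w with a=w and cRw.
(e): fails — tR²t, tRu but no w with t=w and uRw.

(a)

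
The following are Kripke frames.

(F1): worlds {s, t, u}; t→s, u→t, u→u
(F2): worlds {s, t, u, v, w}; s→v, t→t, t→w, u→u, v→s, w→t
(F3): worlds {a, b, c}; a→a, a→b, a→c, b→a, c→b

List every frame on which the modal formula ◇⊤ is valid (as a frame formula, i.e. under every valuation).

Frame correspondent (Sahlqvist): ∀x ∃y Rxy — i.e. seriality.
(F1): fails — world s has no successor.
(F2): holds.
(F3): holds.

(F2), (F3)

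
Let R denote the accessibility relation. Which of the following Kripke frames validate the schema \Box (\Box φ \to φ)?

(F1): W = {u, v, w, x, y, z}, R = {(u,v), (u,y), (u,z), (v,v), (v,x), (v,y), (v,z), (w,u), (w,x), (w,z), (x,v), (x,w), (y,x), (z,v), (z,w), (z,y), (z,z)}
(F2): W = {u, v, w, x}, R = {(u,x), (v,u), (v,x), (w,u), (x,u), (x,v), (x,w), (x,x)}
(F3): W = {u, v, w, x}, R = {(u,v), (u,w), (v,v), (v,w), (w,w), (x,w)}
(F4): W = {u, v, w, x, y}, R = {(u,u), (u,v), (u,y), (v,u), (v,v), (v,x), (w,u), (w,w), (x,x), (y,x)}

(F3)

Frame correspondent (Sahlqvist): \forall x \forall y (Rxy \to Ryy) — i.e. shift-reflexivity.
(F1): fails — Rxw but not Rww.
(F2): fails — Rxw but not Rww.
(F3): condition met.
(F4): fails — Ruy but not Ryy.
Valid on: (F3).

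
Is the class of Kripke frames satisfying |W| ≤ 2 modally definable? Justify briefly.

Modal frame validity is preserved under disjoint unions.
Any modal formula valid on each of 3 disjoint one-world frames is valid on their disjoint union (validity is preserved under disjoint unions). Each one-world frame has |W|=1≤2, but the union has |W|=3.
So no modal formula (or set of formulas) defines exactly the |W|≤2 frames.

No — not modally definable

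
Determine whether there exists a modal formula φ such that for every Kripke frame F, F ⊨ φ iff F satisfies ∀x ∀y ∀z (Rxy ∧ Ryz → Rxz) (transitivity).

Definable; □p → □□p defines it

Yes: it is transitivity, defined by the 4 schema □p → □□p.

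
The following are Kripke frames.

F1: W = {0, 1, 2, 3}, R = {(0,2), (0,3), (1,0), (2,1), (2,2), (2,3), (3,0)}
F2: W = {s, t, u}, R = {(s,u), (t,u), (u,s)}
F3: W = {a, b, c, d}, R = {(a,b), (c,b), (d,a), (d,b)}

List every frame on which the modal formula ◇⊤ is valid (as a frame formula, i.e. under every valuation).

The schema corresponds to seriality: ∀x ∃y Rxy.
F1: holds.
F2: holds.
F3: fails — world b has no successor.

F1, F2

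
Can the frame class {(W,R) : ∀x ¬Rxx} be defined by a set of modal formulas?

If a class were modally definable it would be closed under surjective bounded morphisms (Goldblatt–Thomason).
The 4-cycle (worlds a,b,c,d with a→b→c→d→a) is irreflexive, and the map sending every world to a single reflexive point • is a surjective bounded morphism (forth: every edge maps to (•,•); back: every world has a successor). So any modal formula valid on the 4-cycle is also valid on the reflexive point, which is not irreflexive.
Hence irreflexivity is not modally definable.

No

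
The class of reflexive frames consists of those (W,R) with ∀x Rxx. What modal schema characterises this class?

The condition is reflexivity. The T schema □q → q defines it.
Suppose □q→q is valid. At any x set V(q)={w : Rxw}. Then □q holds at x, so q holds at x, i.e. Rxx.

□q → q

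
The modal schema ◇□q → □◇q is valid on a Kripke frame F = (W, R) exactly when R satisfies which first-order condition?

Convergence

This is the .2 axiom.
Its frame correspondent is convergence — ∀x ∀y ∀z (Rxy ∧ Rxz → ∃w (Ryw ∧ Rzw)).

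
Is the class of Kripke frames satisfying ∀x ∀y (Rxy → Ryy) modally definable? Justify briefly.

This is a Sahlqvist condition; the T□ axiom □(□p → p) defines it.

Yes — defined by □(□p → p)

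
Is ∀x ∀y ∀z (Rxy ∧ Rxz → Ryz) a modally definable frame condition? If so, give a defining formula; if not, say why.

The condition is the Euclidean property. A defining modal formula is ◇q → □◇q.

Definable; ◇q → □◇q defines it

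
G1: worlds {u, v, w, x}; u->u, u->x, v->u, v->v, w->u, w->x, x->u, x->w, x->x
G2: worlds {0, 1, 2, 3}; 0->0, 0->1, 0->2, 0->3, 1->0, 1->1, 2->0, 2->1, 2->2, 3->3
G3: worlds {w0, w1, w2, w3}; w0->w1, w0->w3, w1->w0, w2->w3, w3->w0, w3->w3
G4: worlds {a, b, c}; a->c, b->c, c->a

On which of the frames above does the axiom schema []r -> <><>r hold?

G1, G2

The schema corresponds to a generalized confluence (Geach) condition: forall x exists w (xRw & x R^2 w).
G1: holds.
G2: holds.
G3: fails — at w1 but no w with w1Rw and w1R²w.
G4: fails — at a but no w with aRw and aR²w.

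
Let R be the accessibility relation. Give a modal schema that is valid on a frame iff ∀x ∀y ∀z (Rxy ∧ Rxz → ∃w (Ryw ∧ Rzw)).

◇□q → □◇q

A defining formula is ◇□q → □◇q (the .2 axiom).
Suppose ◇□q→□◇q is valid. Take Rxy, Rxz and set V(q)={w : Ryw}. Then □q at y so ◇□q at x, so □◇q at x, so ◇q at z, giving w with Rzw and Ryw.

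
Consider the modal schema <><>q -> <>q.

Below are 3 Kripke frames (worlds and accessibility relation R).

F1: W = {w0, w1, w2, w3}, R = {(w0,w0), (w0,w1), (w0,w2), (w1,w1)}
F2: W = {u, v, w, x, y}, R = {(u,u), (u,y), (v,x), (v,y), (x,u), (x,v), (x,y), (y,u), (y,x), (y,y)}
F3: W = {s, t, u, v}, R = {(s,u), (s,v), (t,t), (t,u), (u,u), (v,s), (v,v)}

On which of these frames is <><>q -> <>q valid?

Frame correspondent (Sahlqvist): forall x forall y forall z (Rxy & Ryz -> Rxz) — i.e. transitivity.
F1: ✓.
F2: fails — Ryx and Rxv but not Ryv.
F3: fails — Rvs and Rsu but not Rvu.

F1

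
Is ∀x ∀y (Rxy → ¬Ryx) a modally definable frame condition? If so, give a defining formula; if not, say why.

No

Any modally definable frame class is closed under surjective bounded morphisms.
The 4-cycle (worlds s,t,u,v with s→t→u→v→s) is asymmetric. Mapping every world to a single reflexive point • is a surjective bounded morphism, and the reflexive point is not asymmetric (R•• but asymmetry requires ¬R••).
Hence asymmetry is not modally definable.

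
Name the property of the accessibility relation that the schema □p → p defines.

Suppose □p→p is valid. At any x set V(p)={w : Rxw}. Then □p holds at x, so p holds at x, i.e. Rxx.

reflexivity: ∀x Rxx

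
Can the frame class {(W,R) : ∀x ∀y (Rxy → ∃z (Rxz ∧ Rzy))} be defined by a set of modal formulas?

Yes — defined by □□r → □r

This is a Sahlqvist condition; the C4 axiom □□r → □r defines it.
Suppose □□r→□r is valid. Take Rxy and set V(r)={w : xR²w}. Then □□r at x, so □r at x, so r at y, i.e. ∃z(Rxz∧Rzy).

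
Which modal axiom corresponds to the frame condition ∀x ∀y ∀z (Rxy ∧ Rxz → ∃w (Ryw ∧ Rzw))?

◇□q → □◇q

This is convergence; the standard corresponding axiom is .2: ◇□q → □◇q.
Suppose ◇□q→□◇q is valid. Take Rxy, Rxz and set V(q)={w : Ryw}. Then □q at y so ◇□q at x, so □◇q at x, so ◇q at z, giving w with Rzw and Ryw.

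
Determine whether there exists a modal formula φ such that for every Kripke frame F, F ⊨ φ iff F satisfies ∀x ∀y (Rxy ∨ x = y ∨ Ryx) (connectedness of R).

Not modally definable

Any modally definable frame class is closed under disjoint unions.
Take 4 disjoint single-world reflexive frames: each is trivially connected, but their disjoint union has 4 worlds with no edge between distinct components, so it is not connected.
So the class is not modally definable.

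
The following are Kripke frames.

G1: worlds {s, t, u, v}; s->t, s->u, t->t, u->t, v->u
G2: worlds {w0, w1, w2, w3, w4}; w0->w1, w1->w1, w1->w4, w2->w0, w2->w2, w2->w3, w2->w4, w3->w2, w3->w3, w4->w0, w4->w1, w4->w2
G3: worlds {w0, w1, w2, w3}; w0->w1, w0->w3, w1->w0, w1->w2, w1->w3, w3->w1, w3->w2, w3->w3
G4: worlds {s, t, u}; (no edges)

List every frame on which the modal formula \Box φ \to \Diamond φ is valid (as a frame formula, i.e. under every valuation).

G1, G2

Frame correspondent (Sahlqvist): \forall x \exists y Rxy — i.e. seriality.
G1: ✓.
G2: ✓.
G3: fails — world w2 has no successor.
G4: fails — world s has no successor.
Valid on: G1, G2.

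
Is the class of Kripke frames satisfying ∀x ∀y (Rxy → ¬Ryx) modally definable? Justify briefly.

No

Modal frame validity is preserved under surjective bounded morphisms.
The 3-cycle (worlds w0,w1,w2 with w0→w1→w2→w0) is asymmetric. Mapping every world to a single reflexive point • is a surjective bounded morphism, and the reflexive point is not asymmetric (R•• but asymmetry requires ¬R••).
Hence asymmetry is not modally definable.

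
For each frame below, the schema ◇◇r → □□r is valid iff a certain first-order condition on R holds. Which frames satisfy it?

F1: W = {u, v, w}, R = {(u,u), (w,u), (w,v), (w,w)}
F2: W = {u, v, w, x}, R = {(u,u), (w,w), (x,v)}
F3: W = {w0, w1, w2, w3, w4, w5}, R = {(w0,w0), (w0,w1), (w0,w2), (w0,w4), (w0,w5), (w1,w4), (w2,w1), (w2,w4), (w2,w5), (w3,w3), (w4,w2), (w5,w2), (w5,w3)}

F2

Frame correspondent (Sahlqvist): ∀x ∀y ∀z ((xR²y ∧ xR²z) → ∃w (y = w ∧ z = w)) — i.e. a generalized confluence (Geach) condition.
F1: fails — wR²u, wR²v but u ≠ v.
F2: satisfies the condition.
F3: fails — w0R²w0, w0R²w1 but w0 ≠ w1.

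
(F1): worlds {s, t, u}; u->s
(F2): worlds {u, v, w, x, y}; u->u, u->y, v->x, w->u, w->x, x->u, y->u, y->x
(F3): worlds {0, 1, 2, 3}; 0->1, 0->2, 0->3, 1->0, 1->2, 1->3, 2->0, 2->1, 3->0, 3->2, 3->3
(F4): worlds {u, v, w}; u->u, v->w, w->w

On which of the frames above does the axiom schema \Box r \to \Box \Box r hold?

(F1), (F4)

Frame correspondent (Sahlqvist): \forall x \forall y \forall z (Rxy \wedge Ryz \to Rxz) — i.e. transitivity.
(F1): holds.
(F2): fails — Rwu and Ruy but not Rwy.
(F3): fails — R10 and R01 but not R11.
(F4): holds.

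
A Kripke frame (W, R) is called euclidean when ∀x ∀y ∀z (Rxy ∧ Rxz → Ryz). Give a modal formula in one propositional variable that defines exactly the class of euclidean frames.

◇q → □◇q

A defining formula is ◇q → □◇q (the 5 axiom).
Suppose ◇q→□◇q is valid. Take Rxy, Rxz and set V(q)={y}. Then ◇q at x, so □◇q at x, so ◇q at z, so some w with Rzw has q; w=y, i.e. Rzy. By symmetry of the argument, Ryz.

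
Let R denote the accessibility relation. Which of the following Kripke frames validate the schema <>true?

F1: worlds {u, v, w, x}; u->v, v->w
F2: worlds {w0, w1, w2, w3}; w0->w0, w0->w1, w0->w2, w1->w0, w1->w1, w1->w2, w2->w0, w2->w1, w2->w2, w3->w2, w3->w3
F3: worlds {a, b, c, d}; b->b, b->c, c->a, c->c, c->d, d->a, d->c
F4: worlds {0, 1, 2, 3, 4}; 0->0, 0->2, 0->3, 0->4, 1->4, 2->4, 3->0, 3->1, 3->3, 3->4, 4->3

F2, F4

The schema corresponds to seriality: forall x exists y Rxy.
F1: fails — world w has no successor.
F2: holds.
F3: fails — world a has no successor.
F4: holds.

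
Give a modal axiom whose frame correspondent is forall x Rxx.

□q → q

The condition is reflexivity. The T schema □q → q defines it.
Suppose □q→q is valid. At any x set V(q)={w : Rxw}. Then □q holds at x, so q holds at x, i.e. Rxx.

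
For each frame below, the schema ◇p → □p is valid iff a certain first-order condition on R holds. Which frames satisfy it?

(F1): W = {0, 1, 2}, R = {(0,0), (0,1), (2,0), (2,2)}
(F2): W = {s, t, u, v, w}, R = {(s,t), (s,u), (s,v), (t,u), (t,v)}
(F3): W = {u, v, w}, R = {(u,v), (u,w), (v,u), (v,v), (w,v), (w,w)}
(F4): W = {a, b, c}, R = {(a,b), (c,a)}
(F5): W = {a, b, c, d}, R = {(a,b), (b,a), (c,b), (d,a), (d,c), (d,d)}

(F4)

This is the axiom for partial functionality; its first-order frame correspondent is ∀x ∀y ∀z (Rxy ∧ Rxz → y = z).
(F1): fails — 0 sees both 0 and 1.
(F2): fails — s sees both t and u.
(F3): fails — u sees both v and w.
(F4): ✓.
(F5): fails — d sees both a and c.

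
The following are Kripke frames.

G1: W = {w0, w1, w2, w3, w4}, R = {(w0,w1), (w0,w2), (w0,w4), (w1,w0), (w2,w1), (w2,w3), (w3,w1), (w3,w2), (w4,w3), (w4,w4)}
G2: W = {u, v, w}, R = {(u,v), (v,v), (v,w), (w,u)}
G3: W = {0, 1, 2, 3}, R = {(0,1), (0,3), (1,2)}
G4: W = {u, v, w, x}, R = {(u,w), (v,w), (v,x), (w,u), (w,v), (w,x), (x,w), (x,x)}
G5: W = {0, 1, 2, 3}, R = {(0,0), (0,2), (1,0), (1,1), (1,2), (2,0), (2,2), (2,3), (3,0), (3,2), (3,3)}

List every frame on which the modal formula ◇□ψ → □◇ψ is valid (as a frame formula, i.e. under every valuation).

G4, G5

Frame correspondent (Sahlqvist): ∀x ∀y ∀z (Rxy ∧ Rxz → ∃w (Ryw ∧ Rzw)) — i.e. convergence.
G1: fails — Rw0w4 and Rw0w1 but w4 and w1 have no common successor.
G2: fails — Rvv and Rvw but v and w have no common successor.
G3: fails — R01 and R03 but 1 and 3 have no common successor.
G4: condition met.
G5: condition met.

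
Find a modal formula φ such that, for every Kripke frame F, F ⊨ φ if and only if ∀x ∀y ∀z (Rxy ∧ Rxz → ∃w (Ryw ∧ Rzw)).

◇□ψ → □◇ψ

The condition is convergence. The .2 schema ◇□ψ → □◇ψ defines it.
Suppose ◇□ψ→□◇ψ is valid. Take Rxy, Rxz and set V(ψ)={w : Ryw}. Then □ψ at y so ◇□ψ at x, so □◇ψ at x, so ◇ψ at z, giving w with Rzw and Ryw.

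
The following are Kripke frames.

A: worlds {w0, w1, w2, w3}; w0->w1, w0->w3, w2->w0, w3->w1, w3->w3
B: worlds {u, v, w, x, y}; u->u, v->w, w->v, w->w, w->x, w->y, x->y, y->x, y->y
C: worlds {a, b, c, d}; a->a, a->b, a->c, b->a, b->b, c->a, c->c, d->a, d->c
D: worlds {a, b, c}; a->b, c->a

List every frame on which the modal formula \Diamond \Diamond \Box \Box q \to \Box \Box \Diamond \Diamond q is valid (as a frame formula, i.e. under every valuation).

This is the axiom for a generalized confluence (Geach) condition; its first-order frame correspondent is \forall x \forall y \forall z ((x R^2 y \wedge x R^2 z) \to \exists w (y R^2 w \wedge z R^2 w)).
A: fails — w0R²w1, w0R²w1 but no w with w1R²w and w1R²w.
B: ✓.
C: ✓.
D: fails — cR²b, cR²b but no w with bR²w and bR²w.

B, C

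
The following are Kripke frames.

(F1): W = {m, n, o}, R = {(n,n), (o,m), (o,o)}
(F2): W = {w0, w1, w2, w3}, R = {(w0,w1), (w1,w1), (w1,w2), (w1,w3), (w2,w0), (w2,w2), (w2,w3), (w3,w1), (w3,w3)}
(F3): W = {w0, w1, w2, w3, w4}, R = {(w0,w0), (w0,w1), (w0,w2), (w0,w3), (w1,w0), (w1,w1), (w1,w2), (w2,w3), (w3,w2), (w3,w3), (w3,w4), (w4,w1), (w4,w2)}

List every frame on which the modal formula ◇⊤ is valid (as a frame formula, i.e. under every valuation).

Frame correspondent (Sahlqvist): ∀x ∃y Rxy — i.e. seriality.
(F1): fails — world m has no successor.
(F2): holds.
(F3): holds.
Valid on: (F2), (F3).

(F2), (F3)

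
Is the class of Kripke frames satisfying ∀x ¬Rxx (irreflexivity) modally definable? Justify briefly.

No — not modally definable

If a class were modally definable it would be closed under surjective bounded morphisms (Goldblatt–Thomason).
The 3-cycle (worlds 0,1,2 with 0→1→2→0) is irreflexive, and the map sending every world to a single reflexive point • is a surjective bounded morphism (forth: every edge maps to (•,•); back: every world has a successor). So any modal formula valid on the 3-cycle is also valid on the reflexive point, which is not irreflexive.
Hence irreflexivity is not modally definable.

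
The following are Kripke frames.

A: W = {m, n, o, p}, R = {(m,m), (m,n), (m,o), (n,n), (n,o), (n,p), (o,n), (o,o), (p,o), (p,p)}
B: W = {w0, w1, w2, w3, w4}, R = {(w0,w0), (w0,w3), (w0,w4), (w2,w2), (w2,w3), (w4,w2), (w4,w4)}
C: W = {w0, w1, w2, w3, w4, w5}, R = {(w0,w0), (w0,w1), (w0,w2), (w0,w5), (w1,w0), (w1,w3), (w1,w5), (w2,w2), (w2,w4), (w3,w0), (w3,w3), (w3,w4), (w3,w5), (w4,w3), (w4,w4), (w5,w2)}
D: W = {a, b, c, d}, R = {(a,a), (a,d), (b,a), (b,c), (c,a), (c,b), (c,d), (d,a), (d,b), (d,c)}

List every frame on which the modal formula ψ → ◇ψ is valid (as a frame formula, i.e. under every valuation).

Frame correspondent (Sahlqvist): ∀x ∃w (x = w ∧ xRw) — i.e. a generalized confluence (Geach) condition.
A: condition met.
B: fails — at w1 but no w with w1=w and w1Rw.
C: fails — at w1 but no w with w1=w and w1Rw.
D: fails — at b but no w with b=w and bRw.

A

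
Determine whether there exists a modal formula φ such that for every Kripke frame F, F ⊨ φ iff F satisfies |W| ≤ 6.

Modal frame validity is preserved under disjoint unions.
Any modal formula valid on each of 7 disjoint one-world frames is valid on their disjoint union (validity is preserved under disjoint unions). Each one-world frame has |W|=1≤6, but the union has |W|=7.
So no modal formula (or set of formulas) defines exactly the |W|≤6 frames.

No — not modally definable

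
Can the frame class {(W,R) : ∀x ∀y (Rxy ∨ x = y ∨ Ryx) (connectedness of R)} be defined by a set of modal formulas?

Not definable by any modal formula

If a class were modally definable it would be closed under disjoint unions (Goldblatt–Thomason).
Take 2 disjoint single-world reflexive frames: each is trivially connected, but their disjoint union has 2 worlds with no edge between distinct components, so it is not connected.
Hence connectedness of R is not modally definable.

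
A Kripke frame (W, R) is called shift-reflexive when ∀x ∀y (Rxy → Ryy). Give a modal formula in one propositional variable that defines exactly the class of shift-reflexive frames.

A defining formula is □(□ψ → ψ) (the T□ axiom).
Suppose □(□ψ→ψ) is valid. Take Rxy and set V(ψ)={w : Ryw}. Then at y, □ψ holds; since □(□ψ→ψ) at x, □ψ→ψ at y, so ψ at y, i.e. Ryy.

□(□ψ → ψ)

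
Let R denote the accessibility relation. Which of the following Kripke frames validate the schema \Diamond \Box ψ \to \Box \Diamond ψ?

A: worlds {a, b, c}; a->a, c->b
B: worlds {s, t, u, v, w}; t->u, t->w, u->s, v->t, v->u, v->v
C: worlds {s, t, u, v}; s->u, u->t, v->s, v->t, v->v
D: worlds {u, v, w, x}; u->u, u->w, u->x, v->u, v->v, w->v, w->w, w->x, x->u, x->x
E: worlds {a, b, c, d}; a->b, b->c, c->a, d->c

Frame correspondent (Sahlqvist): \forall x \forall y \forall z (Rxy \wedge Rxz \to \exists w (Ryw \wedge Rzw)) — i.e. convergence.
A: fails — Rcb and Rcb but b and b have no common successor.
B: fails — Rtw and Rtw but w and w have no common successor.
C: fails — Rut and Rut but t and t have no common successor.
D: ✓.
E: ✓.
Valid on: D, E.

D, E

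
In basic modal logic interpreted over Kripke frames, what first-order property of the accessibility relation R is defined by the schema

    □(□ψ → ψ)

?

shift-reflexivity: ∀x ∀y (Rxy → Ryy)

This schema is the T□ axiom.
It corresponds to shift-reflexivity: ∀x ∀y (Rxy → Ryy).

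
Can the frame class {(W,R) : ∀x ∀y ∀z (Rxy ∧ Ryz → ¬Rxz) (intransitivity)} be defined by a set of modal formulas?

Not modally definable

If a class were modally definable it would be closed under surjective bounded morphisms (Goldblatt–Thomason).
The 3-cycle (worlds w0,w1,w2 with w0→w1→w2→w0) is intransitive. Mapping every world to a single reflexive point • is a surjective bounded morphism; the reflexive point is not intransitive (R••∧R•• but R••).
So the class is not modally definable.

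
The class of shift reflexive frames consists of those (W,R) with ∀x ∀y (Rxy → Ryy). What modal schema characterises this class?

□(□ψ → ψ)

A defining formula is □(□ψ → ψ) (the T□ axiom).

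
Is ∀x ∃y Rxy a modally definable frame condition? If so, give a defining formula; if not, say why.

Yes: it is seriality, defined by the D schema □q → ◇q.
Suppose □q→◇q is valid. At any x set V(q)=W. Then □q at x, so ◇q at x, so x has a successor.

Yes — defined by □q → ◇q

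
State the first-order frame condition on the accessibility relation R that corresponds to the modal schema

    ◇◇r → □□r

∀x ∀y ∀z ((xR²y ∧ xR²z) → ∃w (y = w ∧ z = w))

This is a Sahlqvist (Geach-type) schema ◇^2□^0r → □^2◇^0r.
Minimal-valuation argument: fix x; take any y with xR^2y and any z with xR^2z. Set V(r) to the set of worlds R-reachable from y in exactly 0 steps. Then □^0r holds at y, so the antecedent holds at x; validity forces ◇^0r at z, giving a w with zR^0w and yR^0w.
First-order correspondent: ∀x ∀y ∀z ((xR²y ∧ xR²z) → ∃w (y = w ∧ z = w)).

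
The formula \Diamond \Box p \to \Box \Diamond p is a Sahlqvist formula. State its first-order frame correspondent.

convergence

Suppose ◇□p→□◇p is valid. Take Rxy, Rxz and set V(p)={w : Ryw}. Then □p at y so ◇□p at x, so □◇p at x, so ◇p at z, giving w with Rzw and Ryw.
Conversely, on a frame with convergence the schema holds at every world under every valuation.
So the correspondent is convergence.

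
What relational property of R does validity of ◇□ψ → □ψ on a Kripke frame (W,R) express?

Equivalently (dual form): ◇ψ → □◇ψ.
Suppose ◇ψ→□◇ψ is valid. Take Rxy, Rxz and set V(ψ)={y}. Then ◇ψ at x, so □◇ψ at x, so ◇ψ at z, so some w with Rzw has ψ; w=y, i.e. Rzy. By symmetry of the argument, Ryz.

the Euclidean property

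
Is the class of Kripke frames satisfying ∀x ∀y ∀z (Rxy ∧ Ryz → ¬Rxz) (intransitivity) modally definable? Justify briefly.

Not definable by any modal formula

Any modally definable frame class is closed under surjective bounded morphisms.
The 5-cycle (worlds a,b,c,d,e with a→b→c→d→e→a) is intransitive. Mapping every world to a single reflexive point • is a surjective bounded morphism; the reflexive point is not intransitive (R••∧R•• but R••).
Hence intransitivity is not modally definable.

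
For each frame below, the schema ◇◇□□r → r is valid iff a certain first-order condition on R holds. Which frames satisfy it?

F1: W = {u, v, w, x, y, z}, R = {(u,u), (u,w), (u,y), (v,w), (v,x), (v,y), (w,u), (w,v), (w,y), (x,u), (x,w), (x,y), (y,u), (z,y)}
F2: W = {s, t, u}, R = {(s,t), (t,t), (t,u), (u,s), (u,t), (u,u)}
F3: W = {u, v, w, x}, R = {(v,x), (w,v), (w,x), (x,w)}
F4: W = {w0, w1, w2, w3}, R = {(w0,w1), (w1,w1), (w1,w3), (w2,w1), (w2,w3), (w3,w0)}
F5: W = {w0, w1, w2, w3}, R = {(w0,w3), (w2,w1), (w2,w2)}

The schema corresponds to a generalized confluence (Geach) condition: ∀x ∀y (xR²y → ∃w (yR²w ∧ x = w)).
F1: fails — vR²w but no t with wR²t and v=t.
F2: ✓.
F3: fails — vR²w but no t with wR²t and v=t.
F4: fails — w0R²w3 but no w with w3R²w and w0=w.
F5: fails — w2R²w1 but no w with w1R²w and w2=w.

F2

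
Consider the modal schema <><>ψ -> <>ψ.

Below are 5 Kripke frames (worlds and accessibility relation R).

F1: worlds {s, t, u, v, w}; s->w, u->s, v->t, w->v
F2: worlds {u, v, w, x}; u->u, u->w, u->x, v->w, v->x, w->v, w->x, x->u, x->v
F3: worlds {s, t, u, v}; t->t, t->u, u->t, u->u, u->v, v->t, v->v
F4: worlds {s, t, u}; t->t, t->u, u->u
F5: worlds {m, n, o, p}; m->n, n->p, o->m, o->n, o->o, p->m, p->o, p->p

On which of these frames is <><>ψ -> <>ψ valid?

F4

The schema corresponds to transitivity: forall x forall y forall z (Rxy & Ryz -> Rxz).
F1: fails — Rus and Rsw but not Ruw.
F2: fails — Ruw and Rwv but not Ruv.
F3: fails — Rvt and Rtu but not Rvu.
F4: holds.
F5: fails — Ron and Rnp but not Rop.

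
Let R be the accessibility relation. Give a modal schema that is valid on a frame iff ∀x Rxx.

A defining formula is □q → q (the T axiom).
Suppose □q→q is valid. At any x set V(q)={w : Rxw}. Then □q holds at x, so q holds at x, i.e. Rxx.

□q → q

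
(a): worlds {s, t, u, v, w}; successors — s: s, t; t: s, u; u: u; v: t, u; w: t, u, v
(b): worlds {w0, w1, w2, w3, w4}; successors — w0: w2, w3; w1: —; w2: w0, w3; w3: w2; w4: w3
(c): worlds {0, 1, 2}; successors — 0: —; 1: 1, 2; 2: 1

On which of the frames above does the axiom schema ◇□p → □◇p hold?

The schema corresponds to convergence: ∀x ∀y ∀z (Rxy ∧ Rxz → ∃w (Ryw ∧ Rzw)).
(a): fails — Rts and Rtu but s and u have no common successor.
(b): fails — Rw0w2 and Rw0w3 but w2 and w3 have no common successor.
(c): holds.
Valid on: (c).

(c)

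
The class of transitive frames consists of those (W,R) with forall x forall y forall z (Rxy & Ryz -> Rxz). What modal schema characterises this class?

The condition is transitivity. The 4 schema □ψ → □□ψ defines it.
Suppose □ψ→□□ψ is valid. Take Rxy, Ryz and set V(ψ)={w : Rxw}. Then □ψ at x, so □□ψ at x, so □ψ at y, so ψ at z, i.e. Rxz.

□ψ → □□ψ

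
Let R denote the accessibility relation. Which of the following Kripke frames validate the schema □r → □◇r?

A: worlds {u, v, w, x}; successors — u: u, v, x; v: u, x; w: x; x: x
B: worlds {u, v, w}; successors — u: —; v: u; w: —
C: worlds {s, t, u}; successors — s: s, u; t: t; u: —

Frame correspondent (Sahlqvist): ∀x ∀z (xRz → ∃w (xRw ∧ zRw)) — i.e. a generalized confluence (Geach) condition.
A: condition met.
B: fails — vRu but no t with vRt and uRt.
C: fails — sRu but no w with sRw and uRw.

A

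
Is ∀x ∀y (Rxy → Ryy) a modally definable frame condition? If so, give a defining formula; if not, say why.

The condition is shift-reflexivity. A defining modal formula is □(□r → r).

Yes, by □(□r → r)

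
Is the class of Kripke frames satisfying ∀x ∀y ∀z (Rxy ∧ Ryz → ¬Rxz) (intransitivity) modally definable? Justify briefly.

If a class were modally definable it would be closed under surjective bounded morphisms (Goldblatt–Thomason).
The 7-cycle (worlds s,t,u,v,w,x,y with s→t→u→v→w→x→y→s) is intransitive. Mapping every world to a single reflexive point • is a surjective bounded morphism; the reflexive point is not intransitive (R••∧R•• but R••).
Hence intransitivity is not modally definable.

No — not modally definable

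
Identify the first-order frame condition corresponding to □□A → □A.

density

Suppose □□A→□A is valid. Take Rxy and set V(A)={w : xR²w}. Then □□A at x, so □A at x, so A at y, i.e. ∃z(Rxz∧Rzy).
Conversely, on a frame with density the schema holds at every world under every valuation.
So the correspondent is density.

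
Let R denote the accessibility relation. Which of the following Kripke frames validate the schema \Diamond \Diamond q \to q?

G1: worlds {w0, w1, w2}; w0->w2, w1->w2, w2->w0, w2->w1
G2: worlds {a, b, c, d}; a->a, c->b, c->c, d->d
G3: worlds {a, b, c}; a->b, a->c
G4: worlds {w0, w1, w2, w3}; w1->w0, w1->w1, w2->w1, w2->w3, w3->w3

G3

The schema corresponds to a generalized confluence (Geach) condition: \forall x \forall y (x R^2 y \to \exists w (y = w \wedge x = w)).
G1: fails — w0R²w1 but w1 ≠ w0.
G2: fails — cR²b but b ≠ c.
G3: satisfies the condition.
G4: fails — w1R²w0 but w0 ≠ w1.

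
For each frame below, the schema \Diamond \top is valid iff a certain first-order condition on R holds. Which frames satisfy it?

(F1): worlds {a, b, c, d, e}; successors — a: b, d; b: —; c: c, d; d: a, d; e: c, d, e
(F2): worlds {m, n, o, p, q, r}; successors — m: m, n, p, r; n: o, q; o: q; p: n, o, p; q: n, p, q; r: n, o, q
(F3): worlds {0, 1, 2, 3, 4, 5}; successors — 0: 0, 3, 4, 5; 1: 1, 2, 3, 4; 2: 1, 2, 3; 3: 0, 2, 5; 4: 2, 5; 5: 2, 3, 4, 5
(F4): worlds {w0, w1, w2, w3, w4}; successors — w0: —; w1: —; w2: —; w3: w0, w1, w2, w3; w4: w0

(F2), (F3)

The schema corresponds to seriality: \forall x \exists y Rxy.
(F1): fails — world b has no successor.
(F2): ✓.
(F3): ✓.
(F4): fails — world w0 has no successor.
Valid on: (F2), (F3).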